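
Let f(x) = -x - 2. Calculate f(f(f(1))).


-3


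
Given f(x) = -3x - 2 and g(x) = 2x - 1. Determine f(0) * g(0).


f(0) = -2
g(0) = -1
Product = 2

2


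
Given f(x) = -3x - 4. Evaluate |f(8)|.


f(8) = -28
|-28| = 28

28


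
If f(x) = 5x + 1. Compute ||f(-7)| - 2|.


f(-7) = -34
|-34| = 34
|34 - 2| = 32

32


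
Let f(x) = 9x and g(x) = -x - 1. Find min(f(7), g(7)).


f(7) = 63
g(7) = -8
min = -8

-8


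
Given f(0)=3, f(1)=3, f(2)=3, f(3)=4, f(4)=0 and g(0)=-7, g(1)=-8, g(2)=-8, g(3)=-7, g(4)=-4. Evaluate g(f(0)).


-7


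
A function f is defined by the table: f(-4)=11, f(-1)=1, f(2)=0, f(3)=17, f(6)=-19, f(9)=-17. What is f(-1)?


Reading from the table at x = -1

1


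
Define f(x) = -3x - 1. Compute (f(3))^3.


-1000


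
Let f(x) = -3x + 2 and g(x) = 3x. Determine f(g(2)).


-16


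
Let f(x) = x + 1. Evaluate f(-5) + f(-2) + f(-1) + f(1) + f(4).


2


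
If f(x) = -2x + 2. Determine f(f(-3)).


f(-3) = 8
f(8) = -14

-14


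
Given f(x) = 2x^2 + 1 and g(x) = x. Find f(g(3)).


g(3) = 3
f(3) = 2*(3)^2 + 1 = 19

19


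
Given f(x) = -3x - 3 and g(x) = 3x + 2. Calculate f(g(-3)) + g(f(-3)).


38


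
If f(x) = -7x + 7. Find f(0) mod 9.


f(0) = 7
7 mod 9 = 7

7


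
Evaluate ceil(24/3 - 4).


4


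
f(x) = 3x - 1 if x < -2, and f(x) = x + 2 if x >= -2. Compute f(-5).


-16


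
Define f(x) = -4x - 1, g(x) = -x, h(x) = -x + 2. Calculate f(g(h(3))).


h(3) = -1
g(-1) = 1
f(1) = -5

-5


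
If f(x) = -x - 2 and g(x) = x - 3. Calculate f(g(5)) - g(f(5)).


6


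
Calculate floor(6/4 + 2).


6/4 = 1.5
1.5 + 2 = 3.5
floor(3.5) = 3

3


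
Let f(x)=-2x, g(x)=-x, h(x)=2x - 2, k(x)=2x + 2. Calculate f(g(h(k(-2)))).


k(-2) = -2
h(-2) = -6
g(-6) = 6
f(6) = -12

-12


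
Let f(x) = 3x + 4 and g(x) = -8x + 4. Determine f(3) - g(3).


f(3) = 13
g(3) = -20
Difference = 33

33


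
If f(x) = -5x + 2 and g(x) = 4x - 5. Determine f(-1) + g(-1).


f(-1) = 7
g(-1) = -9
Sum = -2

-2


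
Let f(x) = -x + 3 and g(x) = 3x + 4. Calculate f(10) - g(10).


f(10) = -7
g(10) = 34
Difference = -41

-41


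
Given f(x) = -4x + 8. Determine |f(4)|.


f(4) = -8
|-8| = 8

8


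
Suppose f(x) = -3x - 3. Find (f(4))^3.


f(4) = -15
(-15)^3 = -3375

-3375


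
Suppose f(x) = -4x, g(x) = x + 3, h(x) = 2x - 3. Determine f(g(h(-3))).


h(-3) = -9
g(-9) = -6
f(-6) = 24

24


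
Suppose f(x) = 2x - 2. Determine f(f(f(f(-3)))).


f(-3) = -8
f(-8) = -18
f(-18) = -38
f(-38) = -78

-78


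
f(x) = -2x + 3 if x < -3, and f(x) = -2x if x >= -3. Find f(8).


8 satisfies x >= -3
f(8) = -16

-16


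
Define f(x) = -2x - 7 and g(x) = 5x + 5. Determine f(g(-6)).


g(-6) = -25
f(-25) = 43

43


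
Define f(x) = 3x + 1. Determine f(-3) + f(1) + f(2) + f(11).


37


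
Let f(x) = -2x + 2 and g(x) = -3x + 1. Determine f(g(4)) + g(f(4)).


f(g(4)) = 24
g(f(4)) = 19
Sum = 43

43


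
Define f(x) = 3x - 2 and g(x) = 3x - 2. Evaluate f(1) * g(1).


f(1) = 1
g(1) = 1
Product = 1

1


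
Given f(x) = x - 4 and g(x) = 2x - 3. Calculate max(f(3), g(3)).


f(3) = -1
g(3) = 3
max = 3

3


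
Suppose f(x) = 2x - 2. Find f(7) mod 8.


4


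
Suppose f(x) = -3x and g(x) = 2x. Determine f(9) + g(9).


-9


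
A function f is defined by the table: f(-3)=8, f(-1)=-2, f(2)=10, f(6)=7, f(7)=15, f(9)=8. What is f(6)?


Reading from the table at x = 6

7


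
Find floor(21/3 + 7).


21/3 = 7
7 + 7 = 14
floor(14) = 14

14


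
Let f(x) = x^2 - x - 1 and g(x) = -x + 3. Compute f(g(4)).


g(4) = -1
f(-1) = 1*(-1)^2 - 1*(-1) - 1 = 1

1


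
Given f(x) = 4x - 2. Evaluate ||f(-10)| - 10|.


f(-10) = -42
|-42| = 42
|42 - 10| = 32

32


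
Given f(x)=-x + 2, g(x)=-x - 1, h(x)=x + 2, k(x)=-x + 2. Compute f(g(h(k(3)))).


4


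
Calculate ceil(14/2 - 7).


0


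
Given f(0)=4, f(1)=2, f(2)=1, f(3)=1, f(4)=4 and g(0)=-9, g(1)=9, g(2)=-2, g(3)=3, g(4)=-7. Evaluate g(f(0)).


f(0) = 4
g(4) = -7

-7


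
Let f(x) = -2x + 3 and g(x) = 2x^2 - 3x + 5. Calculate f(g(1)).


-5


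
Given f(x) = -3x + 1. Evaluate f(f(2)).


f(2) = -5
f(-5) = 16

16


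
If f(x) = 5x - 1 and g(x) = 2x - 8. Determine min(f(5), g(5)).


f(5) = 24
g(5) = 2
min = 2

2


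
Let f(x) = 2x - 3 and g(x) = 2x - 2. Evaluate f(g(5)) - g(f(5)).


f(g(5)) = 13
g(f(5)) = 12
Difference = 1

1


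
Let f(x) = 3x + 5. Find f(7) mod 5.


f(7) = 26
26 mod 5 = 1

1


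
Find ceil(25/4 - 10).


25/4 = 6.25
6.25 - 10 = -3.75
ceil(-3.75) = -3

-3


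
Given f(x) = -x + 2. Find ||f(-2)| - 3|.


f(-2) = 4
|4| = 4
|4 - 3| = 1

1


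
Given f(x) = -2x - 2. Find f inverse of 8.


-5


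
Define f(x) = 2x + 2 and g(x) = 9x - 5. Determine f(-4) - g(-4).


f(-4) = -6
g(-4) = -41
Difference = 35

35


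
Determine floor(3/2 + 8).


3/2 = 1.5
1.5 + 8 = 9.5
floor(9.5) = 9

9


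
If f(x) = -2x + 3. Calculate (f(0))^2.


f(0) = 3
(3)^2 = 9

9


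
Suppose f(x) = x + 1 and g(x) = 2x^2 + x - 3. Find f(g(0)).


g(0) = -3
f(-3) = -2

-2


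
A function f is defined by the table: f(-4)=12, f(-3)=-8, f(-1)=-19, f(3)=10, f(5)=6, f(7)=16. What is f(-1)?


Reading from the table at x = -1

-19


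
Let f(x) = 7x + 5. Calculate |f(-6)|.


f(-6) = -37
|-37| = 37

37


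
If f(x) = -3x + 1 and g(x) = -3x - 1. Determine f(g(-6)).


-50


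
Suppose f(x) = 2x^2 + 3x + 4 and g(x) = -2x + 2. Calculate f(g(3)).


g(3) = -4
f(-4) = 2*(-4)^2 + 3*(-4) + 4 = 24

24


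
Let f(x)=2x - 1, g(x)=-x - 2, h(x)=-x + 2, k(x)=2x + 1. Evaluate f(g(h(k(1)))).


k(1) = 3
h(3) = -1
g(-1) = -1
f(-1) = -3

-3


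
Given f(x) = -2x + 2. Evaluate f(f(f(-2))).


22


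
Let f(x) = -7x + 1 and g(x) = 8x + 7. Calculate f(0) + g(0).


f(0) = 1
g(0) = 7
Sum = 8

8


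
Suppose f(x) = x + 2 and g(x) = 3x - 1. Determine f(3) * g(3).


f(3) = 5
g(3) = 8
Product = 40

40


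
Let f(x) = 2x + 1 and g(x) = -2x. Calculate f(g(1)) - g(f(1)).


f(g(1)) = -3
g(f(1)) = -6
Difference = 3

3


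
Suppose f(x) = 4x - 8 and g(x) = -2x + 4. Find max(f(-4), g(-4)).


f(-4) = -24
g(-4) = 12
max = 12

12


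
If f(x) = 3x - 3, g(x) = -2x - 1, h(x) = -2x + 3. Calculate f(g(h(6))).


h(6) = -9
g(-9) = 17
f(17) = 48

48


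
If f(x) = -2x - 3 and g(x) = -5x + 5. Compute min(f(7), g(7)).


f(7) = -17
g(7) = -30
min = -30

-30


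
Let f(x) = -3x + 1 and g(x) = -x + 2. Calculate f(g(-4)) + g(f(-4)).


f(g(-4)) = -17
g(f(-4)) = -11
Sum = -28

-28


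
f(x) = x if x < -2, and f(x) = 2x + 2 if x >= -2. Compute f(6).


6 satisfies x >= -2
f(6) = 14

14


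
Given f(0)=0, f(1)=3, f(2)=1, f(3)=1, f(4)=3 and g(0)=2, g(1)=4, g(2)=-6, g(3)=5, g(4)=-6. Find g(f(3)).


f(3) = 1
g(1) = 4

4


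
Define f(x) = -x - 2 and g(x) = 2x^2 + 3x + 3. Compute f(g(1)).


-10


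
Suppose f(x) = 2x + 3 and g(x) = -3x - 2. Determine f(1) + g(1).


f(1) = 5
g(1) = -5
Sum = 0

0


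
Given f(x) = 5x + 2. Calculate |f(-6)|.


f(-6) = -28
|-28| = 28

28


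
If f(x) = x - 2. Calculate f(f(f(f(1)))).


-7


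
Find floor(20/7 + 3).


5


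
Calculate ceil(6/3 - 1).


6/3 = 2
2 - 1 = 1
ceil(1) = 1

1


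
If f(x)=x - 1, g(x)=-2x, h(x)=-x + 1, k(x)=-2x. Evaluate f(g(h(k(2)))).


k(2) = -4
h(-4) = 5
g(5) = -10
f(-10) = -11

-11


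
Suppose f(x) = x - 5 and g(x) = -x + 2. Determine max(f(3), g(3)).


f(3) = -2
g(3) = -1
max = -1

-1


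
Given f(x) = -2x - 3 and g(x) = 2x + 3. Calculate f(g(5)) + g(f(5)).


f(g(5)) = -29
g(f(5)) = -23
Sum = -52

-52


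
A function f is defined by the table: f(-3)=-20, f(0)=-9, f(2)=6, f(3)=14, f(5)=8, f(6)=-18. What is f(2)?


Reading from the table at x = 2

6


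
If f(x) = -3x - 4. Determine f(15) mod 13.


f(15) = -49
-49 mod 13 = 3

3


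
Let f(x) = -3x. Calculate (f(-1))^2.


f(-1) = 3
(3)^2 = 9

9


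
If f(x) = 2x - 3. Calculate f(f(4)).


7


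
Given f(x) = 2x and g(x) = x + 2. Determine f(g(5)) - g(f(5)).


f(g(5)) = 14
g(f(5)) = 12
Difference = 2

2


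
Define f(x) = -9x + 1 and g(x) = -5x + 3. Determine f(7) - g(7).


-30


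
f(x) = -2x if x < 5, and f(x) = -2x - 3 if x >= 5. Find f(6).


6 satisfies x >= 5
f(6) = -15

-15


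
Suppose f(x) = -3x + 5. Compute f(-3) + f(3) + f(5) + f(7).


-16


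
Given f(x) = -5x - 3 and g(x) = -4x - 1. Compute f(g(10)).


g(10) = -41
f(-41) = 202

202


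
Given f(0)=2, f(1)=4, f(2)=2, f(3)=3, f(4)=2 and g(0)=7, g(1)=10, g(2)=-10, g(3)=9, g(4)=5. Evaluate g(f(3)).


f(3) = 3
g(3) = 9

9


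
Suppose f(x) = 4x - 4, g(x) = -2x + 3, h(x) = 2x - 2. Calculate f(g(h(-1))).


40


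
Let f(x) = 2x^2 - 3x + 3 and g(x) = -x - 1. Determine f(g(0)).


g(0) = -1
f(-1) = 2*(-1)^2 - 3*(-1) + 3 = 8

8


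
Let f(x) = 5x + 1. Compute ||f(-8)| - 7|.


f(-8) = -39
|-39| = 39
|39 - 7| = 32

32


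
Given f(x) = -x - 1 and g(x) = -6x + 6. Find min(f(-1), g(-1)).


0


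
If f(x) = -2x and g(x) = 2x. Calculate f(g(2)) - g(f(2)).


f(g(2)) = -8
g(f(2)) = -8
Difference = 0

0


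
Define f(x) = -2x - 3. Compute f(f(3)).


f(3) = -9
f(-9) = 15

15


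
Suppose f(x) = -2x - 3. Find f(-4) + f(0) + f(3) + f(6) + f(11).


f(-4) = 5
f(0) = -3
f(3) = -9
f(6) = -15
f(11) = -25
Sum = -47

-47


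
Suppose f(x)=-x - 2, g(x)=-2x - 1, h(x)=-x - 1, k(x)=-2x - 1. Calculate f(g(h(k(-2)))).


k(-2) = 3
h(3) = -4
g(-4) = 7
f(7) = -9

-9


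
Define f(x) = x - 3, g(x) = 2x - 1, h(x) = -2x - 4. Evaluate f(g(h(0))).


h(0) = -4
g(-4) = -9
f(-9) = -12

-12


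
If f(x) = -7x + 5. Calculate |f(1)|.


f(1) = -2
|-2| = 2

2


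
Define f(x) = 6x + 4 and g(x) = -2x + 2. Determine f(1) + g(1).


f(1) = 10
g(1) = 0
Sum = 10

10


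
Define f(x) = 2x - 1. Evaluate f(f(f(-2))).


f(-2) = -5
f(-5) = -11
f(-11) = -23

-23


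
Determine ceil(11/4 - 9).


11/4 = 2.75
2.75 - 9 = -6.25
ceil(-6.25) = -6

-6


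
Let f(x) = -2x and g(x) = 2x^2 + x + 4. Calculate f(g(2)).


g(2) = 14
f(14) = -28

-28


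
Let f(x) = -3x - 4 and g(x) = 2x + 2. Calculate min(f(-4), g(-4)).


f(-4) = 8
g(-4) = -6
min = -6

-6


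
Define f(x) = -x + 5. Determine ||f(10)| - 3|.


f(10) = -5
|-5| = 5
|5 - 3| = 2

2


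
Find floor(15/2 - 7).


0


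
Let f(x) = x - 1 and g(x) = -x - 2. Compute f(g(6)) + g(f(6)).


f(g(6)) = -9
g(f(6)) = -7
Sum = -16

-16


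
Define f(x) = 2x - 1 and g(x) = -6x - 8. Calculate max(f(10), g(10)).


19


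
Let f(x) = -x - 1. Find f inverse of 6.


Solve -x - 1 = 6
x = (6 + 1) / (-1) = -7

-7


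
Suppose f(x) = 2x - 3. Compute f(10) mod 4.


1


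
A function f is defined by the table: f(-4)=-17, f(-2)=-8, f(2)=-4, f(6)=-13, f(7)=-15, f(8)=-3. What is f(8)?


Reading from the table at x = 8

-3


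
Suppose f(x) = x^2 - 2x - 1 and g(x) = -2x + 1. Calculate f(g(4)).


62


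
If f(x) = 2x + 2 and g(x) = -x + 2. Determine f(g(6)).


-6


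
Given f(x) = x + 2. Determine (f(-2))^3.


f(-2) = 0
(0)^3 = 0

0


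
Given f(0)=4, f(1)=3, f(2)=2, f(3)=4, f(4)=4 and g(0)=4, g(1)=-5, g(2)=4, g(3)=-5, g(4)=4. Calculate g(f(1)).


f(1) = 3
g(3) = -5

-5


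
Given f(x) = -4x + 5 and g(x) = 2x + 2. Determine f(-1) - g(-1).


9


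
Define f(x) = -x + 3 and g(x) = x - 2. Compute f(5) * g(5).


f(5) = -2
g(5) = 3
Product = -6

-6


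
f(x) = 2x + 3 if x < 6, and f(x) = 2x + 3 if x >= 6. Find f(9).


9 satisfies x >= 6
f(9) = 21

21


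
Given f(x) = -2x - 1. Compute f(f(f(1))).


f(1) = -3
f(-3) = 5
f(5) = -11

-11


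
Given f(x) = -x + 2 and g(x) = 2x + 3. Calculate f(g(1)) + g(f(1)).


f(g(1)) = -3
g(f(1)) = 5
Sum = 2

2


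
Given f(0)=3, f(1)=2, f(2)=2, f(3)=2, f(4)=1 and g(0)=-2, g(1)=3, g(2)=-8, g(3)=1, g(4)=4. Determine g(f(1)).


f(1) = 2
g(2) = -8

-8


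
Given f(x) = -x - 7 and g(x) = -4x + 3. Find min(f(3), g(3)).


f(3) = -10
g(3) = -9
min = -10

-10


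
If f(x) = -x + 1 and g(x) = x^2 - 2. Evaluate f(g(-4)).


g(-4) = 14
f(14) = -13

-13


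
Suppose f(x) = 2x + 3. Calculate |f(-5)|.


f(-5) = -7
|-7| = 7

7


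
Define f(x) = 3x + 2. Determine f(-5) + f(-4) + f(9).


f(-5) = -13
f(-4) = -10
f(9) = 29
Sum = 6

6


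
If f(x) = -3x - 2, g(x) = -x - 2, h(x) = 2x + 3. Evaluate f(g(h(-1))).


h(-1) = 1
g(1) = -3
f(-3) = 7

7


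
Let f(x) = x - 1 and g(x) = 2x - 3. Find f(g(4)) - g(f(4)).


f(g(4)) = 4
g(f(4)) = 3
Difference = 1

1


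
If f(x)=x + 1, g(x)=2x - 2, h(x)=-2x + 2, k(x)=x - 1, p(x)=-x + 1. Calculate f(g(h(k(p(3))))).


p(3) = -2
k(-2) = -3
h(-3) = 8
g(8) = 14
f(14) = 15

15


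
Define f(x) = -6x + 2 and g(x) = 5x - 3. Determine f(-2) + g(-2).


f(-2) = 14
g(-2) = -13
Sum = 1

1


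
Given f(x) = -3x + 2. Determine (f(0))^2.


4


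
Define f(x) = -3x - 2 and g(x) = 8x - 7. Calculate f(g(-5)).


g(-5) = -47
f(-47) = 139

139


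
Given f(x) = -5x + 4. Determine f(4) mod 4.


f(4) = -16
-16 mod 4 = 0

0


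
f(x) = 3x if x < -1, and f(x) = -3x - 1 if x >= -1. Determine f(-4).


-12


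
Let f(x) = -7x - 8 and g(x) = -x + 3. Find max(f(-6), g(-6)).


f(-6) = 34
g(-6) = 9
max = 34

34


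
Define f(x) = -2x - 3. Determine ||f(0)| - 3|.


0


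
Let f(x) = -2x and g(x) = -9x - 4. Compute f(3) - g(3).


f(3) = -6
g(3) = -31
Difference = 25

25


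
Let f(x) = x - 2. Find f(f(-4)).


f(-4) = -6
f(-6) = -8

-8


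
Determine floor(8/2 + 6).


8/2 = 4
4 + 6 = 10
floor(10) = 10

10


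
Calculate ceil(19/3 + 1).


8


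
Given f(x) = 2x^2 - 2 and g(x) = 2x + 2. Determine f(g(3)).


g(3) = 8
f(8) = 2*(8)^2 - 2 = 126

126


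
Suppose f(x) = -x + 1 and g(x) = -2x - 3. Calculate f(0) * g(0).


-3


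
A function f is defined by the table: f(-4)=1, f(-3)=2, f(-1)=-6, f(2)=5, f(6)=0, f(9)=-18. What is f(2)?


Reading from the table at x = 2

5


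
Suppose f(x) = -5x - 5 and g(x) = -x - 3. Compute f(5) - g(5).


f(5) = -30
g(5) = -8
Difference = -22

-22


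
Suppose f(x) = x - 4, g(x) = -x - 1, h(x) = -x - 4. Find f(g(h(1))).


h(1) = -5
g(-5) = 4
f(4) = 0

0


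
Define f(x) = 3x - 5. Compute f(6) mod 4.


1


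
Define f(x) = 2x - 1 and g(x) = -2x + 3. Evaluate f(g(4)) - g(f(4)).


f(g(4)) = -11
g(f(4)) = -11
Difference = 0

0


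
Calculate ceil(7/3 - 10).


-7


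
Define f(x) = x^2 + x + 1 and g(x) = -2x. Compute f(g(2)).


g(2) = -4
f(-4) = 1*(-4)^2 + 1*(-4) + 1 = 13

13


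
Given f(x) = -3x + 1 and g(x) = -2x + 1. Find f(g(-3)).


-20


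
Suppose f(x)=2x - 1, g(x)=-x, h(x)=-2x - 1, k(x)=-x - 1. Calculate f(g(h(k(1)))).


k(1) = -2
h(-2) = 3
g(3) = -3
f(-3) = -7

-7


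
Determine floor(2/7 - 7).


2/7 = 0.2857
0.2857 - 7 = -6.7143
floor(-6.7143) = -7

-7


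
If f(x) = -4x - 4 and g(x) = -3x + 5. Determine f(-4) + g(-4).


f(-4) = 12
g(-4) = 17
Sum = 29

29


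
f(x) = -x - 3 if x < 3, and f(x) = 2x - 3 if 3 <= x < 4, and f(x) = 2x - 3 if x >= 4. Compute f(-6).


-6 satisfies x < 3
f(-6) = 3

3


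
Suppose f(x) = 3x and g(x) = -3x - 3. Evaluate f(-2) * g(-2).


f(-2) = -6
g(-2) = 3
Product = -18

-18


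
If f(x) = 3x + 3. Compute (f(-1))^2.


f(-1) = 0
(0)^2 = 0

0


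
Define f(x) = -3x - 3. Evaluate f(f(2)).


f(2) = -9
f(-9) = 24

24


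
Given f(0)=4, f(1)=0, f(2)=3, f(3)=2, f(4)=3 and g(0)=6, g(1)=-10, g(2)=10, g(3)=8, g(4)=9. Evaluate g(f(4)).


f(4) = 3
g(3) = 8

8


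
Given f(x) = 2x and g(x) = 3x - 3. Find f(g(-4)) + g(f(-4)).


f(g(-4)) = -30
g(f(-4)) = -27
Sum = -57

-57


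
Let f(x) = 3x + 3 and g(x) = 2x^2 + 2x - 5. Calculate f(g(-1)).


g(-1) = -5
f(-5) = -12

-12


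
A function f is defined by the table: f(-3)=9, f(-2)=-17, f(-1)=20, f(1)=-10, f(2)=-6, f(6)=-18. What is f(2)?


Reading from the table at x = 2

-6


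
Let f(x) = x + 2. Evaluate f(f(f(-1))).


f(-1) = 1
f(1) = 3
f(3) = 5

5


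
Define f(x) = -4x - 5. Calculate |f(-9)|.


f(-9) = 31
|31| = 31

31


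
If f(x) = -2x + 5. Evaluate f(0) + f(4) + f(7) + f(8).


f(0) = 5
f(4) = -3
f(7) = -9
f(8) = -11
Sum = -18

-18


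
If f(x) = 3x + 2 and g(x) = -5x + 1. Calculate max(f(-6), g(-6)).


f(-6) = -16
g(-6) = 31
max = 31

31


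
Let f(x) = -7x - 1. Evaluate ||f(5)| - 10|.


f(5) = -36
|-36| = 36
|36 - 10| = 26

26


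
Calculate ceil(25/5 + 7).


25/5 = 5
5 + 7 = 12
ceil(12) = 12

12


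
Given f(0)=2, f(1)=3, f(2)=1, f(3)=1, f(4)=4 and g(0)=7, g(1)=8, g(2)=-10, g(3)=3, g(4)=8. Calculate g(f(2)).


f(2) = 1
g(1) = 8

8


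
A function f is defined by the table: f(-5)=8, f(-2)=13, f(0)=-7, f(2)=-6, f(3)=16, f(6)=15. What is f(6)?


Reading from the table at x = 6

15


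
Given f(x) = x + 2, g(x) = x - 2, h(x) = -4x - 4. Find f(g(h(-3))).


h(-3) = 8
g(8) = 6
f(6) = 8

8


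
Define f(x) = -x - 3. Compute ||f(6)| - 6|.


f(6) = -9
|-9| = 9
|9 - 6| = 3

3


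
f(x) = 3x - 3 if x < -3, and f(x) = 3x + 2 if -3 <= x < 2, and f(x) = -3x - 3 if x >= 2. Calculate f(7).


7 satisfies x >= 2
f(7) = -24

-24


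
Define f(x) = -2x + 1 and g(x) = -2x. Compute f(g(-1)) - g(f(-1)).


f(g(-1)) = -3
g(f(-1)) = -6
Difference = 3

3


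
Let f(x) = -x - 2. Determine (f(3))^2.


f(3) = -5
(-5)^2 = 25

25


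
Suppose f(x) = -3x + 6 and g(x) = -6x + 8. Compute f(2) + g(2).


f(2) = 0
g(2) = -4
Sum = -4

-4


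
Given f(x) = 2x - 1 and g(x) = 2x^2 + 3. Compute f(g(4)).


g(4) = 35
f(35) = 69

69


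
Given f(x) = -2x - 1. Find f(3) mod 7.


f(3) = -7
-7 mod 7 = 0

0


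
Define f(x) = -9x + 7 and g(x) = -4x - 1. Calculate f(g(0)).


g(0) = -1
f(-1) = 16

16


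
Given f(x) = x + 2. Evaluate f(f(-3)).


f(-3) = -1
f(-1) = 1

1


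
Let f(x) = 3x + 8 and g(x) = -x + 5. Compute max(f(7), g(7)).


f(7) = 29
g(7) = -2
max = 29

29


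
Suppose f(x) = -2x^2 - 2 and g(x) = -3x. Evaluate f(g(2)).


-74


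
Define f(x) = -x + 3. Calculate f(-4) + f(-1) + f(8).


f(-4) = 7
f(-1) = 4
f(8) = -5
Sum = 6

6


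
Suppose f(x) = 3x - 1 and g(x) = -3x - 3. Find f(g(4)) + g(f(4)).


f(g(4)) = -46
g(f(4)) = -36
Sum = -82

-82


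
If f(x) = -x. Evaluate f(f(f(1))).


f(1) = -1
f(-1) = 1
f(1) = -1

-1


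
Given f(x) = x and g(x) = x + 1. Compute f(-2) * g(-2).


f(-2) = -2
g(-2) = -1
Product = 2

2


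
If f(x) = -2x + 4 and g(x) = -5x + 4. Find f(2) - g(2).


f(2) = 0
g(2) = -6
Difference = 6

6


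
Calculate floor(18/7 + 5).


18/7 = 2.5714
2.5714 + 5 = 7.5714
floor(7.5714) = 7

7


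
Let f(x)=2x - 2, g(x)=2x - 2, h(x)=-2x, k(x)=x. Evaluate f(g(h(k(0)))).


k(0) = 0
h(0) = 0
g(0) = -2
f(-2) = -6

-6


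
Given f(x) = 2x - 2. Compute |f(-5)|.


f(-5) = -12
|-12| = 12

12


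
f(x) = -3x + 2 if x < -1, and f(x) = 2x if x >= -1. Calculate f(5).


5 satisfies x >= -1
f(5) = 10

10


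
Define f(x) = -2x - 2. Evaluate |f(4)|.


f(4) = -10
|-10| = 10

10


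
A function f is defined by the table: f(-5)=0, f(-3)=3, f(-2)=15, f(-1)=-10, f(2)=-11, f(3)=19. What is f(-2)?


Reading from the table at x = -2

15


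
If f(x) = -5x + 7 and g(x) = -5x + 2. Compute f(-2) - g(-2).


f(-2) = 17
g(-2) = 12
Difference = 5

5


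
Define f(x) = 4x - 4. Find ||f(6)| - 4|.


16


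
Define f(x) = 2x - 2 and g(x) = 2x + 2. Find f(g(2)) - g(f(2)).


f(g(2)) = 10
g(f(2)) = 6
Difference = 4

4


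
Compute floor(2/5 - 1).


2/5 = 0.4
0.4 - 1 = -0.6
floor(-0.6) = -1

-1


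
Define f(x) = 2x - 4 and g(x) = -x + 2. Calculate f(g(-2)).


g(-2) = 4
f(4) = 4

4


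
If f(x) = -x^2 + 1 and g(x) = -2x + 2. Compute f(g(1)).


g(1) = 0
f(0) = (-1)*(0)^2 + 1 = 1

1


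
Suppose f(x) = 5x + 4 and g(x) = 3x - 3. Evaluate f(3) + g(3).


25


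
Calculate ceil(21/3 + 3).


21/3 = 7
7 + 3 = 10
ceil(10) = 10

10


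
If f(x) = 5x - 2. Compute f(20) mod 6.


f(20) = 98
98 mod 6 = 2

2


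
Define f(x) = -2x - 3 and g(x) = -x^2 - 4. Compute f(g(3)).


g(3) = -13
f(-13) = 23

23


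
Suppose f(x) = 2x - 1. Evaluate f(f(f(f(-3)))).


f(-3) = -7
f(-7) = -15
f(-15) = -31
f(-31) = -63

-63


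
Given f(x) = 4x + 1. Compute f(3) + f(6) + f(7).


f(3) = 13
f(6) = 25
f(7) = 29
Sum = 67

67


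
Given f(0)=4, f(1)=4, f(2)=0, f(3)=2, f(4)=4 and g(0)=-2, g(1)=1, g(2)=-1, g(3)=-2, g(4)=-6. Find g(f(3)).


f(3) = 2
g(2) = -1

-1


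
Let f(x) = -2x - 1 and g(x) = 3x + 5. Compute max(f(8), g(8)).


f(8) = -17
g(8) = 29
max = 29

29


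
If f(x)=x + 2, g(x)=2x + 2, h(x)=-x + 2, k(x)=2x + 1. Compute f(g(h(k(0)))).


k(0) = 1
h(1) = 1
g(1) = 4
f(4) = 6

6


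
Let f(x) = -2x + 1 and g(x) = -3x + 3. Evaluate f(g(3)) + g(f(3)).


f(g(3)) = 13
g(f(3)) = 18
Sum = 31

31


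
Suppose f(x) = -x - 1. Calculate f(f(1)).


1


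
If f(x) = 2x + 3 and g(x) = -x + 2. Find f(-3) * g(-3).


f(-3) = -3
g(-3) = 5
Product = -15

-15


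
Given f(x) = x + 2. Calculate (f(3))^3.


f(3) = 5
(5)^3 = 125

125


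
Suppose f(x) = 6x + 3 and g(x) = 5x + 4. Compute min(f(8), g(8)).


f(8) = 51
g(8) = 44
min = 44

44


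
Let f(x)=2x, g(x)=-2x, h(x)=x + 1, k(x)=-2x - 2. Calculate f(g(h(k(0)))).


k(0) = -2
h(-2) = -1
g(-1) = 2
f(2) = 4

4


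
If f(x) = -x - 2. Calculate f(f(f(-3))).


f(-3) = 1
f(1) = -3
f(-3) = 1

1


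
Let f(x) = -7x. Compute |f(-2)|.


f(-2) = 14
|14| = 14

14


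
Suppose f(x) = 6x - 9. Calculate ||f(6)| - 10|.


f(6) = 27
|27| = 27
|27 - 10| = 17

17


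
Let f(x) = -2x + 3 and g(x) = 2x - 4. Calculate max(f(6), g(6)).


f(6) = -9
g(6) = 8
max = 8

8


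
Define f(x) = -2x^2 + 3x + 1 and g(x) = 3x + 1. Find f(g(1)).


g(1) = 4
f(4) = (-2)*(4)^2 + 3*(4) + 1 = -19

-19


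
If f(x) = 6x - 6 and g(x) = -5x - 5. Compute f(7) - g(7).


76


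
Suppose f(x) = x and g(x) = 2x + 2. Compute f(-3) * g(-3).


f(-3) = -3
g(-3) = -4
Product = 12

12


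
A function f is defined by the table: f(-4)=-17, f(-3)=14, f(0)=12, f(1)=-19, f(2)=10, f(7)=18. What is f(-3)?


Reading from the table at x = -3

14


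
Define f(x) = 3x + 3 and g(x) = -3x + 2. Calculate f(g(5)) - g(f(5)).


f(g(5)) = -36
g(f(5)) = -52
Difference = 16

16


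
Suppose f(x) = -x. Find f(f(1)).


f(1) = -1
f(-1) = 1

1


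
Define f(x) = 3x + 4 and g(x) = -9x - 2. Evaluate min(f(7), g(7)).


f(7) = 25
g(7) = -65
min = -65

-65


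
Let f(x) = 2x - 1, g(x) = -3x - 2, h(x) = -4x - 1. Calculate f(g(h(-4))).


h(-4) = 15
g(15) = -47
f(-47) = -95

-95


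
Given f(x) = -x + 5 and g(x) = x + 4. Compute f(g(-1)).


g(-1) = 3
f(3) = 2

2


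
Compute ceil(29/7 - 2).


29/7 = 4.1429
4.1429 - 2 = 2.1429
ceil(2.1429) = 3

3


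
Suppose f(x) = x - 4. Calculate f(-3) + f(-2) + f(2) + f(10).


f(-3) = -7
f(-2) = -6
f(2) = -2
f(10) = 6
Sum = -9

-9


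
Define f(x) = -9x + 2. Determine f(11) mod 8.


7


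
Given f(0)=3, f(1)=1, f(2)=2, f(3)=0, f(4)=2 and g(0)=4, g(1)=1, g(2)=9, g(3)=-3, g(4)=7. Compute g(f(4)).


f(4) = 2
g(2) = 9

9


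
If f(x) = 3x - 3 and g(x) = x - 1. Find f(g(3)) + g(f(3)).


f(g(3)) = 3
g(f(3)) = 5
Sum = 8

8


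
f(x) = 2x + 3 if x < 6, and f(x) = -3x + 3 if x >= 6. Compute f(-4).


-4 satisfies x < 6
f(-4) = -5

-5


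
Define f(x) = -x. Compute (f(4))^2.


f(4) = -4
(-4)^2 = 16

16


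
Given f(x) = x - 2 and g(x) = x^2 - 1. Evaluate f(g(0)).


g(0) = -1
f(-1) = -3

-3


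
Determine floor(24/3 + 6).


24/3 = 8
8 + 6 = 14
floor(14) = 14

14


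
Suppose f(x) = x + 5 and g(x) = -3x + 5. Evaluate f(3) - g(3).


12


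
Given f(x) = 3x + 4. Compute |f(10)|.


f(10) = 34
|34| = 34

34


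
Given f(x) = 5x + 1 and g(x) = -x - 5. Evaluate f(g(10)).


g(10) = -15
f(-15) = -74

-74


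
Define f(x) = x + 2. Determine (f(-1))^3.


f(-1) = 1
(1)^3 = 1

1


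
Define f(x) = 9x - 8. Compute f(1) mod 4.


f(1) = 1
1 mod 4 = 1

1


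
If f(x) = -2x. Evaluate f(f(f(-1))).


f(-1) = 2
f(2) = -4
f(-4) = 8

8


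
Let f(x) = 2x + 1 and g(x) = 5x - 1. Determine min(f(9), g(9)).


19


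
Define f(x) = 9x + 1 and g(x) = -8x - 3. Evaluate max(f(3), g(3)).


f(3) = 28
g(3) = -27
max = 28

28


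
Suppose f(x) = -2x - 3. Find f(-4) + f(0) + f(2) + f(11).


-30


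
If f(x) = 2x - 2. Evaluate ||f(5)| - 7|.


f(5) = 8
|8| = 8
|8 - 7| = 1

1


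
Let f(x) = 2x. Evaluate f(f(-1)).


f(-1) = -2
f(-2) = -4

-4


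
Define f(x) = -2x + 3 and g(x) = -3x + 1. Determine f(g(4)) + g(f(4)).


f(g(4)) = 25
g(f(4)) = 16
Sum = 41

41


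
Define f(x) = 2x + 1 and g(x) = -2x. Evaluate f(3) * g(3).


f(3) = 7
g(3) = -6
Product = -42

-42


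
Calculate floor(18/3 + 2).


18/3 = 6
6 + 2 = 8
floor(8) = 8

8


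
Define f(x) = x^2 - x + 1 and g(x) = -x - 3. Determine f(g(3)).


g(3) = -6
f(-6) = 1*(-6)^2 - 1*(-6) + 1 = 43

43


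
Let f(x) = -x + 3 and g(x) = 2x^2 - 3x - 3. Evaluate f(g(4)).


-14


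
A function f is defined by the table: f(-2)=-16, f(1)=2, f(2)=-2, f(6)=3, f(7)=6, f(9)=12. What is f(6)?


Reading from the table at x = 6

3


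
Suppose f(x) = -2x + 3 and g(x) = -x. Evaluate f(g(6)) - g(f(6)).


f(g(6)) = 15
g(f(6)) = 9
Difference = 6

6


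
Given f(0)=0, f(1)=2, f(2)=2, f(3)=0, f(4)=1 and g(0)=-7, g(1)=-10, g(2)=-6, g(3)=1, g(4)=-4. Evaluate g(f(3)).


f(3) = 0
g(0) = -7

-7


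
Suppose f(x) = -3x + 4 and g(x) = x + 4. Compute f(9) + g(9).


f(9) = -23
g(9) = 13
Sum = -10

-10


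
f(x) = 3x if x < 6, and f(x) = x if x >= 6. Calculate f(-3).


-3 satisfies x < 6
f(-3) = -9

-9


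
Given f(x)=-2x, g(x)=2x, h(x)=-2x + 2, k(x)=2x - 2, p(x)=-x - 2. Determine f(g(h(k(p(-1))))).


-40


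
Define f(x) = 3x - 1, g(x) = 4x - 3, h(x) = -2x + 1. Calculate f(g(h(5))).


h(5) = -9
g(-9) = -39
f(-39) = -118

-118


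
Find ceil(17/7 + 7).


10


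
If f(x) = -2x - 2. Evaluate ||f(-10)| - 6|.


f(-10) = 18
|18| = 18
|18 - 6| = 12

12


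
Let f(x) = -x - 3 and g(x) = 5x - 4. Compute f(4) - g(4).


f(4) = -7
g(4) = 16
Difference = -23

-23


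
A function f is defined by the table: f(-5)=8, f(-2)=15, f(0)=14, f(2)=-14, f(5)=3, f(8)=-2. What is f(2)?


Reading from the table at x = 2

-14


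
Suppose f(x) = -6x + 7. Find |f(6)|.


29


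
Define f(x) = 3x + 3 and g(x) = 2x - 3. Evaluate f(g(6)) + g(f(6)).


f(g(6)) = 30
g(f(6)) = 39
Sum = 69

69


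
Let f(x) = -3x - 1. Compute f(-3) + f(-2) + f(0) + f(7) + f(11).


f(-3) = 8
f(-2) = 5
f(0) = -1
f(7) = -22
f(11) = -34
Sum = -44

-44


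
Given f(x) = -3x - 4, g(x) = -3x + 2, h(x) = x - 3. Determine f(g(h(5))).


h(5) = 2
g(2) = -4
f(-4) = 8

8


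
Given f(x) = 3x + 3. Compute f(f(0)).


f(0) = 3
f(3) = 12

12


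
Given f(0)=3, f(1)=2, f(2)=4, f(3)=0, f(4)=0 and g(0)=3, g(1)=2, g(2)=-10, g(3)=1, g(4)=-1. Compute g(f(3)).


f(3) = 0
g(0) = 3

3


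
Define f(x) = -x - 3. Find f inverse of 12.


Solve -x - 3 = 12
x = (12 + 3) / (-1) = -15

-15


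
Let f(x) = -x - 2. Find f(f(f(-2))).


f(-2) = 0
f(0) = -2
f(-2) = 0

0


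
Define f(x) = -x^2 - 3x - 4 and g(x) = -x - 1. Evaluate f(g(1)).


g(1) = -2
f(-2) = (-1)*(-2)^2 - 3*(-2) - 4 = -2

-2


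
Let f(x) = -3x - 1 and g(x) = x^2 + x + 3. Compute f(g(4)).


g(4) = 23
f(23) = -70

-70


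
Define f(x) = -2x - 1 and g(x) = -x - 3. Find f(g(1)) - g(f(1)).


f(g(1)) = 7
g(f(1)) = 0
Difference = 7

7


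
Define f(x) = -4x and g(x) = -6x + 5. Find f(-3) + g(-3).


f(-3) = 12
g(-3) = 23
Sum = 35

35


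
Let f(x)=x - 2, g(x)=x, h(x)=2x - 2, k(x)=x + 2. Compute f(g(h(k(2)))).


k(2) = 4
h(4) = 6
g(6) = 6
f(6) = 4

4


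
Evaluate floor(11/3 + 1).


4


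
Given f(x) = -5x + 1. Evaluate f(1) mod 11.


f(1) = -4
-4 mod 11 = 7

7


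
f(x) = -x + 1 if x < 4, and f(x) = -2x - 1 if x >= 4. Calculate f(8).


-17


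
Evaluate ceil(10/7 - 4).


10/7 = 1.4286
1.4286 - 4 = -2.5714
ceil(-2.5714) = -2

-2


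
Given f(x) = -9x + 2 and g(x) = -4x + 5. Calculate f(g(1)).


g(1) = 1
f(1) = -7

-7


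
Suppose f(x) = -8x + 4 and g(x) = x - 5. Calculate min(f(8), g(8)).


f(8) = -60
g(8) = 3
min = -60

-60


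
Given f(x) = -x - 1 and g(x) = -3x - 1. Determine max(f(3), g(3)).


f(3) = -4
g(3) = -10
max = -4

-4


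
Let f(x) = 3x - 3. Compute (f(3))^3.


f(3) = 6
(6)^3 = 216

216


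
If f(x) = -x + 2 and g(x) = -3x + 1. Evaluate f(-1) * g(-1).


12


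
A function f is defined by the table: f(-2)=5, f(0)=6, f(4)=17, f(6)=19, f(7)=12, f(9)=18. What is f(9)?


Reading from the table at x = 9

18


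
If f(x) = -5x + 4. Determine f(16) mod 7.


f(16) = -76
-76 mod 7 = 1

1


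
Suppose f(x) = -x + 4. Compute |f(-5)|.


f(-5) = 9
|9| = 9

9


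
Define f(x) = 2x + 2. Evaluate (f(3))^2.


64


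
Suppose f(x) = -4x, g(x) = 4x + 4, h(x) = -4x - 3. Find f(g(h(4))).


h(4) = -19
g(-19) = -72
f(-72) = 288

288


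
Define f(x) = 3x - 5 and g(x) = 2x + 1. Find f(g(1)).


4


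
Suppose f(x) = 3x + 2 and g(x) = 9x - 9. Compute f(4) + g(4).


41


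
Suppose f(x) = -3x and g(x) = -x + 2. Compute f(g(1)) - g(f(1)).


-8


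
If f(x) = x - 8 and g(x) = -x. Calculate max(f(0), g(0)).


0


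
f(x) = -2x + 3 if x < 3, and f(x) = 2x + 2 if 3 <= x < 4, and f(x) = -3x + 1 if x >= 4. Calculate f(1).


1 satisfies x < 3
f(1) = 1

1


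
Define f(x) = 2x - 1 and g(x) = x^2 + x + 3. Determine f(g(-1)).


g(-1) = 3
f(3) = 5

5


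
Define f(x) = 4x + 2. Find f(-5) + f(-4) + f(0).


f(-5) = -18
f(-4) = -14
f(0) = 2
Sum = -30

-30


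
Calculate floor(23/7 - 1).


2


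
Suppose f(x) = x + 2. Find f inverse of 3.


1


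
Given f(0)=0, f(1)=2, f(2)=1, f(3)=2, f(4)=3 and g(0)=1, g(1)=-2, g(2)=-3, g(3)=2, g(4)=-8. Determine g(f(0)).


f(0) = 0
g(0) = 1

1


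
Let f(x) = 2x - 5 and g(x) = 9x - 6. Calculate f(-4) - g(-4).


f(-4) = -13
g(-4) = -42
Difference = 29

29


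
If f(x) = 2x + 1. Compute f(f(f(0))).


f(0) = 1
f(1) = 3
f(3) = 7

7


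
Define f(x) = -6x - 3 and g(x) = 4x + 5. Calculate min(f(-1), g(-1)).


f(-1) = 3
g(-1) = 1
min = 1

1


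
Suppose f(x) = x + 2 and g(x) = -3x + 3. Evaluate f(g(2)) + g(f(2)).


f(g(2)) = -1
g(f(2)) = -9
Sum = -10

-10


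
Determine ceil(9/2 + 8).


9/2 = 4.5
4.5 + 8 = 12.5
ceil(12.5) = 13

13


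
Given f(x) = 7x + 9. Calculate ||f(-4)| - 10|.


f(-4) = -19
|-19| = 19
|19 - 10| = 9

9


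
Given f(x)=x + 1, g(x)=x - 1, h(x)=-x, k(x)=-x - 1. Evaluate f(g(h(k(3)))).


4


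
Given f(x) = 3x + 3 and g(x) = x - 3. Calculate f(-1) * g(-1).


f(-1) = 0
g(-1) = -4
Product = 0

0


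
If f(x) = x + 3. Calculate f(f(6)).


f(6) = 9
f(9) = 12

12


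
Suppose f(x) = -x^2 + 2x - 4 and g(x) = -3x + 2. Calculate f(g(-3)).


g(-3) = 11
f(11) = (-1)*(11)^2 + 2*(11) - 4 = -103

-103


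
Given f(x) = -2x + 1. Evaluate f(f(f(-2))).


f(-2) = 5
f(5) = -9
f(-9) = 19

19


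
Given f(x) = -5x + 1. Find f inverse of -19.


Solve -5x + 1 = -19
x = (-19 - 1) / (-5) = 4

4


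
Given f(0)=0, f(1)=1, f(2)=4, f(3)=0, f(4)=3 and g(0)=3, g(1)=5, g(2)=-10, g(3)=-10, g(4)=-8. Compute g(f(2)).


f(2) = 4
g(4) = -8

-8


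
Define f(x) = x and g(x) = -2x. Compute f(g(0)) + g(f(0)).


f(g(0)) = 0
g(f(0)) = 0
Sum = 0

0


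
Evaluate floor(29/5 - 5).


29/5 = 5.8
5.8 - 5 = 0.8
floor(0.8) = 0

0


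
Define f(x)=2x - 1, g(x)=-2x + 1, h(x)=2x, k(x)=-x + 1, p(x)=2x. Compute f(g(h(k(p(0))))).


p(0) = 0
k(0) = 1
h(1) = 2
g(2) = -3
f(-3) = -7

-7


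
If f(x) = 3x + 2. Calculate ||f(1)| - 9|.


f(1) = 5
|5| = 5
|5 - 9| = 4

4


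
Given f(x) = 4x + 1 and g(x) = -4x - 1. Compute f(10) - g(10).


f(10) = 41
g(10) = -41
Difference = 82

82


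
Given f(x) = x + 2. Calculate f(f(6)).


f(6) = 8
f(8) = 10

10


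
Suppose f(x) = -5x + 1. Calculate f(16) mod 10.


f(16) = -79
-79 mod 10 = 1

1


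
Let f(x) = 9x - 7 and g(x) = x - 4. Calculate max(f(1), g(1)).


f(1) = 2
g(1) = -3
max = 2

2


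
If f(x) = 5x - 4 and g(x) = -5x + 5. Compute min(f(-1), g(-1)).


-9


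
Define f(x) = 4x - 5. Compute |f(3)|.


f(3) = 7
|7| = 7

7


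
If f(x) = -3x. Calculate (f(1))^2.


f(1) = -3
(-3)^2 = 9

9


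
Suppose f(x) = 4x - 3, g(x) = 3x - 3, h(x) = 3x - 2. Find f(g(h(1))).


h(1) = 1
g(1) = 0
f(0) = -3

-3


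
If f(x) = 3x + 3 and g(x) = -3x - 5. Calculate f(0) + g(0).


f(0) = 3
g(0) = -5
Sum = -2

-2


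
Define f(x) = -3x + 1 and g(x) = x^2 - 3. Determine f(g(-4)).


g(-4) = 13
f(13) = -38

-38


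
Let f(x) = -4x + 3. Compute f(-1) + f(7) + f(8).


f(-1) = 7
f(7) = -25
f(8) = -29
Sum = -47

-47


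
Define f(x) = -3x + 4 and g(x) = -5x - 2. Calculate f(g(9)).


145


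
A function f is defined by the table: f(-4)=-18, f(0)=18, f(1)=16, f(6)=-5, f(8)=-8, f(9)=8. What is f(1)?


16


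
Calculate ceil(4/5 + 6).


4/5 = 0.8
0.8 + 6 = 6.8
ceil(6.8) = 7

7


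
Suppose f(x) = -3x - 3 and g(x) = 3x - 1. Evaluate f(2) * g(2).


f(2) = -9
g(2) = 5
Product = -45

-45


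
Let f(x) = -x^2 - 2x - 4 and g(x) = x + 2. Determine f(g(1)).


g(1) = 3
f(3) = (-1)*(3)^2 - 2*(3) - 4 = -19

-19


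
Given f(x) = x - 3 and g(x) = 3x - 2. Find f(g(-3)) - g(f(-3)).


f(g(-3)) = -14
g(f(-3)) = -20
Difference = 6

6


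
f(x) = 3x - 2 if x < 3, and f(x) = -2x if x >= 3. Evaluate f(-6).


-6 satisfies x < 3
f(-6) = -20

-20


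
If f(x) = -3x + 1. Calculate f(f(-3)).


f(-3) = 10
f(10) = -29

-29


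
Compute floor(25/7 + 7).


25/7 = 3.5714
3.5714 + 7 = 10.5714
floor(10.5714) = 10

10


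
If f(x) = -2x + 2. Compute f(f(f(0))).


f(0) = 2
f(2) = -2
f(-2) = 6

6


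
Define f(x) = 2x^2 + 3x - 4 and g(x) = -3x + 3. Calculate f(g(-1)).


g(-1) = 6
f(6) = 2*(6)^2 + 3*(6) - 4 = 86

86


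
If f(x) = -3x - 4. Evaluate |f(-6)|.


14


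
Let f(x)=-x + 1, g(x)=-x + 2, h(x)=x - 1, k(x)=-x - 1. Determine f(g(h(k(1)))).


k(1) = -2
h(-2) = -3
g(-3) = 5
f(5) = -4

-4


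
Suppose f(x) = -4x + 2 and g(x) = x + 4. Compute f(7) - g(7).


f(7) = -26
g(7) = 11
Difference = -37

-37


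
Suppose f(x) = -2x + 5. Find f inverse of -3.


Solve -2x + 5 = -3
x = (-3 - 5) / (-2) = 4

4


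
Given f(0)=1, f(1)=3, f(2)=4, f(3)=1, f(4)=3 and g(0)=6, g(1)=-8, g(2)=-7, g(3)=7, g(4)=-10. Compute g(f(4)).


f(4) = 3
g(3) = 7

7


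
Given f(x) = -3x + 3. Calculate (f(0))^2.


9


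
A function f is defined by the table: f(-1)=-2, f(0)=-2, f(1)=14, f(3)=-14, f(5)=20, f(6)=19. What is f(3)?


Reading from the table at x = 3

-14


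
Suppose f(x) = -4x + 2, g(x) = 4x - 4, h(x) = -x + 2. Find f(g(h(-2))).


h(-2) = 4
g(4) = 12
f(12) = -46

-46


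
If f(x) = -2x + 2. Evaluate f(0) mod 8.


f(0) = 2
2 mod 8 = 2

2


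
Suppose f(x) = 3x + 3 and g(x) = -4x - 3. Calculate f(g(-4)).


g(-4) = 13
f(13) = 42

42


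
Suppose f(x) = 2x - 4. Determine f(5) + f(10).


f(5) = 6
f(10) = 16
Sum = 22

22


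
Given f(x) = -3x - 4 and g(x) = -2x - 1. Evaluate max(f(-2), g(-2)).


f(-2) = 2
g(-2) = 3
max = 3

3


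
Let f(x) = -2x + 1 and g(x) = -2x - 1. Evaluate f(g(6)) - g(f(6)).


6


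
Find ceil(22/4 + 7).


13


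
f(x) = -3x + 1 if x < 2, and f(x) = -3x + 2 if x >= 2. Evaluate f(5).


5 satisfies x >= 2
f(5) = -13

-13


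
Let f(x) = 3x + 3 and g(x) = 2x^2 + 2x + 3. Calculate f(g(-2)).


g(-2) = 7
f(7) = 24

24


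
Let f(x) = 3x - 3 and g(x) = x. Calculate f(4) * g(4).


36


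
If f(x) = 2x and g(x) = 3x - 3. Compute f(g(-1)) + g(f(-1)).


f(g(-1)) = -12
g(f(-1)) = -9
Sum = -21

-21


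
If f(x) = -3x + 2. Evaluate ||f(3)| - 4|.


f(3) = -7
|-7| = 7
|7 - 4| = 3

3


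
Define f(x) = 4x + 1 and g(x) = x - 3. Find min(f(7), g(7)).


f(7) = 29
g(7) = 4
min = 4

4


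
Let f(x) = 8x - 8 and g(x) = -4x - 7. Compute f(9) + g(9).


21


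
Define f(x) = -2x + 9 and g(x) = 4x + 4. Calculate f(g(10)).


g(10) = 44
f(44) = -79

-79


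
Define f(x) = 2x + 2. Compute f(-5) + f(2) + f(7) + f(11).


f(-5) = -8
f(2) = 6
f(7) = 16
f(11) = 24
Sum = 38

38


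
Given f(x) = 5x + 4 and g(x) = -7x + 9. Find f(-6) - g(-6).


-77


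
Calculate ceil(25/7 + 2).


25/7 = 3.5714
3.5714 + 2 = 5.5714
ceil(5.5714) = 6

6


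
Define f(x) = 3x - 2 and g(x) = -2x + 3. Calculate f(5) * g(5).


f(5) = 13
g(5) = -7
Product = -91

-91


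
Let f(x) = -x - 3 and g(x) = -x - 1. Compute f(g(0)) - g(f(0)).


-4


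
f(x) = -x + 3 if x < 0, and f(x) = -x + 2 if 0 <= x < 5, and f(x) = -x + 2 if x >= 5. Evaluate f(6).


6 satisfies x >= 5
f(6) = -4

-4


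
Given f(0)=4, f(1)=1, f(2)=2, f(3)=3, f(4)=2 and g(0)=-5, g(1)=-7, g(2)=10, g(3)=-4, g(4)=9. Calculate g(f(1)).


f(1) = 1
g(1) = -7

-7


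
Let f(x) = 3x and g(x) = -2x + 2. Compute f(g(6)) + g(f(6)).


f(g(6)) = -30
g(f(6)) = -34
Sum = -64

-64


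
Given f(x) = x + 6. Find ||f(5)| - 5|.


f(5) = 11
|11| = 11
|11 - 5| = 6

6


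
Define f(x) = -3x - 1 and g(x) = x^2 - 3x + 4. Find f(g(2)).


-7


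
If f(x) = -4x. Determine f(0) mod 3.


f(0) = 0
0 mod 3 = 0

0


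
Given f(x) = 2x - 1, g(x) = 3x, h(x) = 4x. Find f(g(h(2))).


h(2) = 8
g(8) = 24
f(24) = 47

47


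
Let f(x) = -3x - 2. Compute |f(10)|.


32


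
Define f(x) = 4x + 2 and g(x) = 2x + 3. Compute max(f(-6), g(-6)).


f(-6) = -22
g(-6) = -9
max = -9

-9


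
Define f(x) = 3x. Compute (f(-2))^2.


36


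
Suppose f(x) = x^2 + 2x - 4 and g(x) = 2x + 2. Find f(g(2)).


g(2) = 6
f(6) = 1*(6)^2 + 2*(6) - 4 = 44

44


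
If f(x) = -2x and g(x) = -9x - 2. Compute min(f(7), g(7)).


f(7) = -14
g(7) = -65
min = -65

-65


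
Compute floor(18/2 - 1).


18/2 = 9
9 - 1 = 8
floor(8) = 8

8


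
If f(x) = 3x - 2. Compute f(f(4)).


28


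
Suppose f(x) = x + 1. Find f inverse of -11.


Solve x + 1 = -11
x = (-11 - 1) / 1 = -12

-12


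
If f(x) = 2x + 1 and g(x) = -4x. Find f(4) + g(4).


f(4) = 9
g(4) = -16
Sum = -7

-7


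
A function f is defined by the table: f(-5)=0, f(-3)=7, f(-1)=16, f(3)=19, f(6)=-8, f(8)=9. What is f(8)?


Reading from the table at x = 8

9


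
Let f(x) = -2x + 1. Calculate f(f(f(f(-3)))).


f(-3) = 7
f(7) = -13
f(-13) = 27
f(27) = -53

-53
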